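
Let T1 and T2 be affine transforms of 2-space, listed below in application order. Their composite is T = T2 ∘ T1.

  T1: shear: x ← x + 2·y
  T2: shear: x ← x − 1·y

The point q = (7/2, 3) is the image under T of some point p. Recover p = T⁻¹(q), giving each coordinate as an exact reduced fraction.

T1 = [1 2 0; 0 1 0; 0 0 1]
T2·T1 = [1 1 0; 0 1 0; 0 0 1]
det M = 1; M⁻¹ = [1 -1 0; 0 1 0; 0 0 1]
M⁻¹ · (7/2, 3)ᵀ = (1/2, 3)ᵀ

p = (1/2, 3)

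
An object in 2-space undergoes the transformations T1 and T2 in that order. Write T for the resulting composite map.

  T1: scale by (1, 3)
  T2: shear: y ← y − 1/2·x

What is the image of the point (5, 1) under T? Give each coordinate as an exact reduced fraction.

T1 scale by (1, 3): (5, 1) → (5, 3)
T2 shear: y ← y − 1/2·x: (5, 3) → (5, 1/2)

T(p) = (5, 1/2)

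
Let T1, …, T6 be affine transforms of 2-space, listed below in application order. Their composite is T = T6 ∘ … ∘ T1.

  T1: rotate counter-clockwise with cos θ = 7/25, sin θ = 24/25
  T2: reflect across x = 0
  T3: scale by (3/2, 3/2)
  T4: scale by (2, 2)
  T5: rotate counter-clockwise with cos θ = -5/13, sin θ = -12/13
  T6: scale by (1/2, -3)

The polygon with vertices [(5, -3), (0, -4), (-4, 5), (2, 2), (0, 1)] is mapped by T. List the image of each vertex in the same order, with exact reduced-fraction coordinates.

image vertices: (5169/650, -7101/325), (216/325, -11628/325), (-2208/325, 13239/325), (861/325, 6462/325), (-54/325, 2907/325)

T1 rotate counter-clockwise with cos θ = 7/25, sin θ = 24/25: (5, -3) → (107/25, 99/25); (0, -4) → (96/25, -28/25); (-4, 5) → (-148/25, -61/25); (2, 2) → (-34/25, 62/25); (0, 1) → (-24/25, 7/25)
T2 reflect across x = 0: (107/25, 99/25) → (-107/25, 99/25); (96/25, -28/25) → (-96/25, -28/25); (-148/25, -61/25) → (148/25, -61/25); (-34/25, 62/25) → (34/25, 62/25); (-24/25, 7/25) → (24/25, 7/25)
T3 scale by (3/2, 3/2): (-107/25, 99/25) → (-321/50, 297/50); (-96/25, -28/25) → (-144/25, -42/25); (148/25, -61/25) → (222/25, -183/50); (34/25, 62/25) → (51/25, 93/25); (24/25, 7/25) → (36/25, 21/50)
T4 scale by (2, 2): (-321/50, 297/50) → (-321/25, 297/25); (-144/25, -42/25) → (-288/25, -84/25); (222/25, -183/50) → (444/25, -183/25); (51/25, 93/25) → (102/25, 186/25); (36/25, 21/50) → (72/25, 21/25)
T5 rotate counter-clockwise with cos θ = -5/13, sin θ = -12/13: (-321/25, 297/25) → (5169/325, 2367/325); (-288/25, -84/25) → (432/325, 3876/325); (444/25, -183/25) → (-4416/325, -4413/325); (102/25, 186/25) → (1722/325, -2154/325); (72/25, 21/25) → (-108/325, -969/325)
T6 scale by (1/2, -3): (5169/325, 2367/325) → (5169/650, -7101/325); (432/325, 3876/325) → (216/325, -11628/325); (-4416/325, -4413/325) → (-2208/325, 13239/325); (1722/325, -2154/325) → (861/325, 6462/325); (-108/325, -969/325) → (-54/325, 2907/325)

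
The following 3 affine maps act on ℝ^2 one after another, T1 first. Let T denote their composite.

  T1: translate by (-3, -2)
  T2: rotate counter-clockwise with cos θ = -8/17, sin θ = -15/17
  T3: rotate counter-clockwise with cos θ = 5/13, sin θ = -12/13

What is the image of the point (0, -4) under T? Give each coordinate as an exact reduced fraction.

T1 translate by (-3, -2): (0, -4) → (-3, -6)
T2 rotate counter-clockwise with cos θ = -8/17, sin θ = -15/17: (-3, -6) → (-66/17, 93/17)
T3 rotate counter-clockwise with cos θ = 5/13, sin θ = -12/13: (-66/17, 93/17) → (786/221, 1257/221)

T(p) = (786/221, 1257/221)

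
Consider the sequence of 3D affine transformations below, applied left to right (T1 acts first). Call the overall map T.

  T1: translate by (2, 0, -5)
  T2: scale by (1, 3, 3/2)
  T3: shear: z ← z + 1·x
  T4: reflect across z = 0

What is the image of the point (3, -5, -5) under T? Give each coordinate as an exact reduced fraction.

T(p) = (5, -15, 10)

T1 translate by (2, 0, -5): (3, -5, -5) → (5, -5, -10)
T2 scale by (1, 3, 3/2): (5, -5, -10) → (5, -15, -15)
T3 shear: z ← z + 1·x: (5, -15, -15) → (5, -15, -10)
T4 reflect across z = 0: (5, -15, -10) → (5, -15, 10)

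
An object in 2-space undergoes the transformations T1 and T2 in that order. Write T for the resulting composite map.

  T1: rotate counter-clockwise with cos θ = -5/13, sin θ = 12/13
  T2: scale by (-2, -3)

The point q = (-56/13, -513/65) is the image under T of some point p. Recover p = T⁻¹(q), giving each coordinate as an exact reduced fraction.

p = (8/5, -3)

T1 = [-5/13 -12/13 0; 12/13 -5/13 0; 0 0 1]
T2·T1 = [10/13 24/13 0; -36/13 15/13 0; 0 0 1]
det M = 6; M⁻¹ = [5/26 -4/13 0; 6/13 5/39 0; 0 0 1]
M⁻¹ · (-56/13, -513/65)ᵀ = (8/5, -3)ᵀ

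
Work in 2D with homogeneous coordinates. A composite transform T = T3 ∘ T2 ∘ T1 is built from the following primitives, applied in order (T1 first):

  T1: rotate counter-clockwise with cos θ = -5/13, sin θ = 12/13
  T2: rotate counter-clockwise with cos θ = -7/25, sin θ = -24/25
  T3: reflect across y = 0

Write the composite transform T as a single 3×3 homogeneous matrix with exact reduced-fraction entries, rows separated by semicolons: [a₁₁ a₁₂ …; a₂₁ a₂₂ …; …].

T = [323/325 -36/325 0; -36/325 -323/325 0; 0 0 1]

T1 = [-5/13 -12/13 0; 12/13 -5/13 0; 0 0 1]
T2·T1 = [323/325 -36/325 0; 36/325 323/325 0; 0 0 1]
T3·…·T1 = [323/325 -36/325 0; -36/325 -323/325 0; 0 0 1]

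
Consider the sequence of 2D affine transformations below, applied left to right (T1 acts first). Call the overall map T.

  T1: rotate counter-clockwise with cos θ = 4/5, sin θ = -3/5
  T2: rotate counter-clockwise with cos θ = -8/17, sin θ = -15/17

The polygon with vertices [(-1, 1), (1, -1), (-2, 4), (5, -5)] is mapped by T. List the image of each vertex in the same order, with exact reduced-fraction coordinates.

T1 rotate counter-clockwise with cos θ = 4/5, sin θ = -3/5: (-1, 1) → (-1/5, 7/5); (1, -1) → (1/5, -7/5); (-2, 4) → (4/5, 22/5); (5, -5) → (1, -7)
T2 rotate counter-clockwise with cos θ = -8/17, sin θ = -15/17: (-1/5, 7/5) → (113/85, -41/85); (1/5, -7/5) → (-113/85, 41/85); (4/5, 22/5) → (298/85, -236/85); (1, -7) → (-113/17, 41/17)

image vertices: (113/85, -41/85), (-113/85, 41/85), (298/85, -236/85), (-113/17, 41/17)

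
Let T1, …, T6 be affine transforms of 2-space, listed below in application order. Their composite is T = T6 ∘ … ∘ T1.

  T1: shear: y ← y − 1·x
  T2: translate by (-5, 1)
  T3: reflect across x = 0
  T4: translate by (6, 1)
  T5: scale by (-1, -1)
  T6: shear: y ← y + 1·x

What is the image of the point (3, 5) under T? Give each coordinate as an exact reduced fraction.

T(p) = (-8, -12)

T1 shear: y ← y − 1·x: (3, 5) → (3, 2)
T2 translate by (-5, 1): (3, 2) → (-2, 3)
T3 reflect across x = 0: (-2, 3) → (2, 3)
T4 translate by (6, 1): (2, 3) → (8, 4)
T5 scale by (-1, -1): (8, 4) → (-8, -4)
T6 shear: y ← y + 1·x: (-8, -4) → (-8, -12)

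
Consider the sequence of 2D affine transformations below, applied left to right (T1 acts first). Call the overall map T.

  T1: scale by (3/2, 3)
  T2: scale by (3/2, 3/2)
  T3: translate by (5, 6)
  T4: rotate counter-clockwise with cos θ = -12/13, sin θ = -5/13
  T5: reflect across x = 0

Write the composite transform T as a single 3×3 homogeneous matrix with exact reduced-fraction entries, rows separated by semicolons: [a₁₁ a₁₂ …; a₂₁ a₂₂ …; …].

T1 = [3/2 0 0; 0 3 0; 0 0 1]
T2·T1 = [9/4 0 0; 0 9/2 0; 0 0 1]
T3·…·T1 = [9/4 0 5; 0 9/2 6; 0 0 1]
T4·…·T1 = [-27/13 45/26 -30/13; -45/52 -54/13 -97/13; 0 0 1]
T5·…·T1 = [27/13 -45/26 30/13; -45/52 -54/13 -97/13; 0 0 1]

T = [27/13 -45/26 30/13; -45/52 -54/13 -97/13; 0 0 1]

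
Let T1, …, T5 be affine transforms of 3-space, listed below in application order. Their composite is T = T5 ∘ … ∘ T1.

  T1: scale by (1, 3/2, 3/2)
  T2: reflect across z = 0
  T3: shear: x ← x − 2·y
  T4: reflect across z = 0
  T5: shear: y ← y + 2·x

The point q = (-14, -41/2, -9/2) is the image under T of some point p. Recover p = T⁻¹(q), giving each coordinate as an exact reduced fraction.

T1 = [1 0 0 0; 0 3/2 0 0; 0 0 3/2 0; 0 0 0 1]
T2·T1 = [1 0 0 0; 0 3/2 0 0; 0 0 -3/2 0; 0 0 0 1]
T3·…·T1 = [1 -3 0 0; 0 3/2 0 0; 0 0 -3/2 0; 0 0 0 1]
T4·…·T1 = [1 -3 0 0; 0 3/2 0 0; 0 0 3/2 0; 0 0 0 1]
T5·…·T1 = [1 -3 0 0; 2 -9/2 0 0; 0 0 3/2 0; 0 0 0 1]
det M = 9/4; M⁻¹ = [-3 2 0 0; -4/3 2/3 0 0; 0 0 2/3 0; 0 0 0 1]
M⁻¹ · (-14, -41/2, -9/2)ᵀ = (1, 5, -3)ᵀ

p = (1, 5, -3)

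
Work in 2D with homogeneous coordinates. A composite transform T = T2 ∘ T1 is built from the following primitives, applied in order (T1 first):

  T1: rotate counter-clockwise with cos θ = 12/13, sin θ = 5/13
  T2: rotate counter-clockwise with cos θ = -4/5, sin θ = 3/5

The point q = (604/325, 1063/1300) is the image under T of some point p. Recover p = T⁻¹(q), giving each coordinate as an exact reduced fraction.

p = (-8/5, -5/4)

T1 = [12/13 -5/13 0; 5/13 12/13 0; 0 0 1]
T2·T1 = [-63/65 -16/65 0; 16/65 -63/65 0; 0 0 1]
det M = 1; M⁻¹ = [-63/65 16/65 0; -16/65 -63/65 0; 0 0 1]
M⁻¹ · (604/325, 1063/1300)ᵀ = (-8/5, -5/4)ᵀ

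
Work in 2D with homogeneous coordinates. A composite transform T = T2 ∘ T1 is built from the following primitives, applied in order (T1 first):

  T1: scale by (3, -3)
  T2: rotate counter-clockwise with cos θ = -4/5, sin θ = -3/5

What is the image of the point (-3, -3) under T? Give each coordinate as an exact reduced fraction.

T(p) = (63/5, -9/5)

T1 scale by (3, -3): (-3, -3) → (-9, 9)
T2 rotate counter-clockwise with cos θ = -4/5, sin θ = -3/5: (-9, 9) → (63/5, -9/5)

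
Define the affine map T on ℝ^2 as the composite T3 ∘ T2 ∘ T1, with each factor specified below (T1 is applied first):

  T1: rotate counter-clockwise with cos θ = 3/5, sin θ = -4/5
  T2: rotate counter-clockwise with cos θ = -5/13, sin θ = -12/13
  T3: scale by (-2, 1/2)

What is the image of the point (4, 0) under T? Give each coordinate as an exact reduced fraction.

T(p) = (504/65, -32/65)

T1 rotate counter-clockwise with cos θ = 3/5, sin θ = -4/5: (4, 0) → (12/5, -16/5)
T2 rotate counter-clockwise with cos θ = -5/13, sin θ = -12/13: (12/5, -16/5) → (-252/65, -64/65)
T3 scale by (-2, 1/2): (-252/65, -64/65) → (504/65, -32/65)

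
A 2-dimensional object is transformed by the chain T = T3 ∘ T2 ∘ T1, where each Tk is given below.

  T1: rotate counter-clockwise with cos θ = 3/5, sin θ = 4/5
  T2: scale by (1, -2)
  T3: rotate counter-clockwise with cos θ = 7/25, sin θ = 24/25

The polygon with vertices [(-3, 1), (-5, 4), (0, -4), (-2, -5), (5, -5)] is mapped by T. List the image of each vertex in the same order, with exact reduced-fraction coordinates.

image vertices: (-523/125, -186/125), (-601/125, -632/125), (-464/125, 552/125), (-1006/125, 658/125), (97/25, 154/25)

T1 rotate counter-clockwise with cos θ = 3/5, sin θ = 4/5: (-3, 1) → (-13/5, -9/5); (-5, 4) → (-31/5, -8/5); (0, -4) → (16/5, -12/5); (-2, -5) → (14/5, -23/5); (5, -5) → (7, 1)
T2 scale by (1, -2): (-13/5, -9/5) → (-13/5, 18/5); (-31/5, -8/5) → (-31/5, 16/5); (16/5, -12/5) → (16/5, 24/5); (14/5, -23/5) → (14/5, 46/5); (7, 1) → (7, -2)
T3 rotate counter-clockwise with cos θ = 7/25, sin θ = 24/25: (-13/5, 18/5) → (-523/125, -186/125); (-31/5, 16/5) → (-601/125, -632/125); (16/5, 24/5) → (-464/125, 552/125); (14/5, 46/5) → (-1006/125, 658/125); (7, -2) → (97/25, 154/25)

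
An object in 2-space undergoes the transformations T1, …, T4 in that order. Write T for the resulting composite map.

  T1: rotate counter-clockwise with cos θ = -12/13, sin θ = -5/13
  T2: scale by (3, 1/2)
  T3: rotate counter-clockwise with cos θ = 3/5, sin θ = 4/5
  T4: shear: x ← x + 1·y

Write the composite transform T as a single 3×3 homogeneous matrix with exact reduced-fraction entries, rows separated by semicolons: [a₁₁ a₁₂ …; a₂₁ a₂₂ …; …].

T1 = [-12/13 5/13 0; -5/13 -12/13 0; 0 0 1]
T2·T1 = [-36/13 15/13 0; -5/26 -6/13 0; 0 0 1]
T3·…·T1 = [-98/65 69/65 0; -303/130 42/65 0; 0 0 1]
T4·…·T1 = [-499/130 111/65 0; -303/130 42/65 0; 0 0 1]

T = [-499/130 111/65 0; -303/130 42/65 0; 0 0 1]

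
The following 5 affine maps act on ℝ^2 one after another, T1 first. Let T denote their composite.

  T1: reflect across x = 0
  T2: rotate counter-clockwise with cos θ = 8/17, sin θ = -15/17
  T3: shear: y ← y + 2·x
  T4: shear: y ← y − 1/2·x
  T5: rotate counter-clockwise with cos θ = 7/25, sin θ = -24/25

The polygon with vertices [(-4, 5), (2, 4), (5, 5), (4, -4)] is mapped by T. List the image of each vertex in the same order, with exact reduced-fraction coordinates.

image vertices: (4121/425, -3169/850), (676/85, -32/85), (853/85, 133/170), (-3284/425, 1438/425)

T1 reflect across x = 0: (-4, 5) → (4, 5); (2, 4) → (-2, 4); (5, 5) → (-5, 5); (4, -4) → (-4, -4)
T2 rotate counter-clockwise with cos θ = 8/17, sin θ = -15/17: (4, 5) → (107/17, -20/17); (-2, 4) → (44/17, 62/17); (-5, 5) → (35/17, 115/17); (-4, -4) → (-92/17, 28/17)
T3 shear: y ← y + 2·x: (107/17, -20/17) → (107/17, 194/17); (44/17, 62/17) → (44/17, 150/17); (35/17, 115/17) → (35/17, 185/17); (-92/17, 28/17) → (-92/17, -156/17)
T4 shear: y ← y − 1/2·x: (107/17, 194/17) → (107/17, 281/34); (44/17, 150/17) → (44/17, 128/17); (35/17, 185/17) → (35/17, 335/34); (-92/17, -156/17) → (-92/17, -110/17)
T5 rotate counter-clockwise with cos θ = 7/25, sin θ = -24/25: (107/17, 281/34) → (4121/425, -3169/850); (44/17, 128/17) → (676/85, -32/85); (35/17, 335/34) → (853/85, 133/170); (-92/17, -110/17) → (-3284/425, 1438/425)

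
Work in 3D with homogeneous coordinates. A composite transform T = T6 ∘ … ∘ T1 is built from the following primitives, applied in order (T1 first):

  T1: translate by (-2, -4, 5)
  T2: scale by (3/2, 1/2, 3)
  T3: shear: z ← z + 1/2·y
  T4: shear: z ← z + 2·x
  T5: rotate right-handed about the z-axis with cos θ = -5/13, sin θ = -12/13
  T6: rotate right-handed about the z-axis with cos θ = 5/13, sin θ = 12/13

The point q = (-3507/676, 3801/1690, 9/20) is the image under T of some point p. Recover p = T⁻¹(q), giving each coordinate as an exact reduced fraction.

T1 = [1 0 0 -2; 0 1 0 -4; 0 0 1 5; 0 0 0 1]
T2·T1 = [3/2 0 0 -3; 0 1/2 0 -2; 0 0 3 15; 0 0 0 1]
T3·…·T1 = [3/2 0 0 -3; 0 1/2 0 -2; 0 1/4 3 14; 0 0 0 1]
T4·…·T1 = [3/2 0 0 -3; 0 1/2 0 -2; 3 1/4 3 8; 0 0 0 1]
T5·…·T1 = [-15/26 6/13 0 -9/13; -18/13 -5/26 0 46/13; 3 1/4 3 8; 0 0 0 1]
T6·…·T1 = [357/338 60/169 0 -597/169; -180/169 119/338 0 122/169; 3 1/4 3 8; 0 0 0 1]
det M = 9/4; M⁻¹ = [238/507 -80/169 0 2; 240/169 238/169 0 4; -298/507 361/1014 1/3 -5; 0 0 0 1]
M⁻¹ · (-3507/676, 3801/1690, 9/20)ᵀ = (-3/2, -1/5, -1)ᵀ

p = (-3/2, -1/5, -1)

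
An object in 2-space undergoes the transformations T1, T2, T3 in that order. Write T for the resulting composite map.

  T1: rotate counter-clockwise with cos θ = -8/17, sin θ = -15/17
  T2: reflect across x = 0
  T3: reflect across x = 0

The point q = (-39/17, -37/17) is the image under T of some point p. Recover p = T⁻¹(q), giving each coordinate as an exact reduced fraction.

T1 = [-8/17 15/17 0; -15/17 -8/17 0; 0 0 1]
T2·T1 = [8/17 -15/17 0; -15/17 -8/17 0; 0 0 1]
T3·…·T1 = [-8/17 15/17 0; -15/17 -8/17 0; 0 0 1]
det M = 1; M⁻¹ = [-8/17 -15/17 0; 15/17 -8/17 0; 0 0 1]
M⁻¹ · (-39/17, -37/17)ᵀ = (3, -1)ᵀ

p = (3, -1)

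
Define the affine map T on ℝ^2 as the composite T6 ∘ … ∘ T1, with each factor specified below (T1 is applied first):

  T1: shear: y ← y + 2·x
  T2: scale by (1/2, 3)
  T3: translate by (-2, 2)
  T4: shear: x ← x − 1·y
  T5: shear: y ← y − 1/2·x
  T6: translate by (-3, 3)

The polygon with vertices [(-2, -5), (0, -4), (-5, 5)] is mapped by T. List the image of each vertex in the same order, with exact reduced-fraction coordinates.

image vertices: (19, -33), (5, -11), (11/2, -57/4)

T1 shear: y ← y + 2·x: (-2, -5) → (-2, -9); (0, -4) → (0, -4); (-5, 5) → (-5, -5)
T2 scale by (1/2, 3): (-2, -9) → (-1, -27); (0, -4) → (0, -12); (-5, -5) → (-5/2, -15)
T3 translate by (-2, 2): (-1, -27) → (-3, -25); (0, -12) → (-2, -10); (-5/2, -15) → (-9/2, -13)
T4 shear: x ← x − 1·y: (-3, -25) → (22, -25); (-2, -10) → (8, -10); (-9/2, -13) → (17/2, -13)
T5 shear: y ← y − 1/2·x: (22, -25) → (22, -36); (8, -10) → (8, -14); (17/2, -13) → (17/2, -69/4)
T6 translate by (-3, 3): (22, -36) → (19, -33); (8, -14) → (5, -11); (17/2, -69/4) → (11/2, -57/4)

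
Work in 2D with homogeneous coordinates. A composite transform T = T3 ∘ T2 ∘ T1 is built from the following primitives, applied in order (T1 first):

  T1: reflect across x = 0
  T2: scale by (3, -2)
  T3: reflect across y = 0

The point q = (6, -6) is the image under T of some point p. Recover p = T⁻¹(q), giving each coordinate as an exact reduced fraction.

T1 = [-1 0 0; 0 1 0; 0 0 1]
T2·T1 = [-3 0 0; 0 -2 0; 0 0 1]
T3·…·T1 = [-3 0 0; 0 2 0; 0 0 1]
det M = -6; M⁻¹ = [-1/3 0 0; 0 1/2 0; 0 0 1]
M⁻¹ · (6, -6)ᵀ = (-2, -3)ᵀ

p = (-2, -3)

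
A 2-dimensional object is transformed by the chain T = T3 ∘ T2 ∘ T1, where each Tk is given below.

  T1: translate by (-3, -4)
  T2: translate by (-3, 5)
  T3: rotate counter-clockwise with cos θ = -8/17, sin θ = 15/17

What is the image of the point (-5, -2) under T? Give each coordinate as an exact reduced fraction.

T(p) = (103/17, -157/17)

T1 translate by (-3, -4): (-5, -2) → (-8, -6)
T2 translate by (-3, 5): (-8, -6) → (-11, -1)
T3 rotate counter-clockwise with cos θ = -8/17, sin θ = 15/17: (-11, -1) → (103/17, -157/17)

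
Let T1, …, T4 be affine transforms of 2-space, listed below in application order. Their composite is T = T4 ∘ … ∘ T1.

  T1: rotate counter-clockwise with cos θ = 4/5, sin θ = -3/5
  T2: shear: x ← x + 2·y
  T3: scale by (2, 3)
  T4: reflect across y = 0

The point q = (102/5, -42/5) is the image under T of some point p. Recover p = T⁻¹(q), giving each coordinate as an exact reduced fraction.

T1 = [4/5 3/5 0; -3/5 4/5 0; 0 0 1]
T2·T1 = [-2/5 11/5 0; -3/5 4/5 0; 0 0 1]
T3·…·T1 = [-4/5 22/5 0; -9/5 12/5 0; 0 0 1]
T4·…·T1 = [-4/5 22/5 0; 9/5 -12/5 0; 0 0 1]
det M = -6; M⁻¹ = [2/5 11/15 0; 3/10 2/15 0; 0 0 1]
M⁻¹ · (102/5, -42/5)ᵀ = (2, 5)ᵀ

p = (2, 5)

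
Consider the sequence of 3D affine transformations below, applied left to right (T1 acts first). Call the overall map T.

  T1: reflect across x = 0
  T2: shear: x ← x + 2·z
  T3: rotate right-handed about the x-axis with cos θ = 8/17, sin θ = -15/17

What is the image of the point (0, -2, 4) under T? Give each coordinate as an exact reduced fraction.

T(p) = (8, 44/17, 62/17)

T1 reflect across x = 0: (0, -2, 4) → (0, -2, 4)
T2 shear: x ← x + 2·z: (0, -2, 4) → (8, -2, 4)
T3 rotate right-handed about the x-axis with cos θ = 8/17, sin θ = -15/17: (8, -2, 4) → (8, 44/17, 62/17)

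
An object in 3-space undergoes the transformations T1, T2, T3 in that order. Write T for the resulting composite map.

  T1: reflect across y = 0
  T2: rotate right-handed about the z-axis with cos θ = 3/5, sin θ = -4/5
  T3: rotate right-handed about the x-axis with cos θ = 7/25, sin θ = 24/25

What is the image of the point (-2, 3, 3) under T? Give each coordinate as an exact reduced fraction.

T1 reflect across y = 0: (-2, 3, 3) → (-2, -3, 3)
T2 rotate right-handed about the z-axis with cos θ = 3/5, sin θ = -4/5: (-2, -3, 3) → (-18/5, -1/5, 3)
T3 rotate right-handed about the x-axis with cos θ = 7/25, sin θ = 24/25: (-18/5, -1/5, 3) → (-18/5, -367/125, 81/125)

T(p) = (-18/5, -367/125, 81/125)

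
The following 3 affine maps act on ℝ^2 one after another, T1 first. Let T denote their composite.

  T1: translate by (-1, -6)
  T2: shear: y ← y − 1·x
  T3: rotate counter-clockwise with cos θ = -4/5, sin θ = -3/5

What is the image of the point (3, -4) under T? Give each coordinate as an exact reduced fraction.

T1 translate by (-1, -6): (3, -4) → (2, -10)
T2 shear: y ← y − 1·x: (2, -10) → (2, -12)
T3 rotate counter-clockwise with cos θ = -4/5, sin θ = -3/5: (2, -12) → (-44/5, 42/5)

T(p) = (-44/5, 42/5)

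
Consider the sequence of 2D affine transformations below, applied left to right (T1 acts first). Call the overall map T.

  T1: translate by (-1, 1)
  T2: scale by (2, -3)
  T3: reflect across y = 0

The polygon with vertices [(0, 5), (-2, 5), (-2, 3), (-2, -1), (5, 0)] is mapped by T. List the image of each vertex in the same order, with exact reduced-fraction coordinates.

image vertices: (-2, 18), (-6, 18), (-6, 12), (-6, 0), (8, 3)

T1 translate by (-1, 1): (0, 5) → (-1, 6); (-2, 5) → (-3, 6); (-2, 3) → (-3, 4); (-2, -1) → (-3, 0); (5, 0) → (4, 1)
T2 scale by (2, -3): (-1, 6) → (-2, -18); (-3, 6) → (-6, -18); (-3, 4) → (-6, -12); (-3, 0) → (-6, 0); (4, 1) → (8, -3)
T3 reflect across y = 0: (-2, -18) → (-2, 18); (-6, -18) → (-6, 18); (-6, -12) → (-6, 12); (-6, 0) → (-6, 0); (8, -3) → (8, 3)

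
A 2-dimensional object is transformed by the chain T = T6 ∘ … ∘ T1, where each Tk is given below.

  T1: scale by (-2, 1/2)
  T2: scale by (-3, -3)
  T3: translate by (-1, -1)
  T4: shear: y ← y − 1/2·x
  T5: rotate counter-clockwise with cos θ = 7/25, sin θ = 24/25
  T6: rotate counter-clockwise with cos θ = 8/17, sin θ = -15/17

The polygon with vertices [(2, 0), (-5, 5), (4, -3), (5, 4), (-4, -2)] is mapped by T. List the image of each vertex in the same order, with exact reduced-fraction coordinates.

image vertices: (10283/850, -1747/425), (-2701/85, 43/85), (10264/425, -1327/425), (27869/850, -6421/425), (-23323/850, 3857/425)

T1 scale by (-2, 1/2): (2, 0) → (-4, 0); (-5, 5) → (10, 5/2); (4, -3) → (-8, -3/2); (5, 4) → (-10, 2); (-4, -2) → (8, -1)
T2 scale by (-3, -3): (-4, 0) → (12, 0); (10, 5/2) → (-30, -15/2); (-8, -3/2) → (24, 9/2); (-10, 2) → (30, -6); (8, -1) → (-24, 3)
T3 translate by (-1, -1): (12, 0) → (11, -1); (-30, -15/2) → (-31, -17/2); (24, 9/2) → (23, 7/2); (30, -6) → (29, -7); (-24, 3) → (-25, 2)
T4 shear: y ← y − 1/2·x: (11, -1) → (11, -13/2); (-31, -17/2) → (-31, 7); (23, 7/2) → (23, -8); (29, -7) → (29, -43/2); (-25, 2) → (-25, 29/2)
T5 rotate counter-clockwise with cos θ = 7/25, sin θ = 24/25: (11, -13/2) → (233/25, 437/50); (-31, 7) → (-77/5, -139/5); (23, -8) → (353/25, 496/25); (29, -43/2) → (719/25, 1091/50); (-25, 29/2) → (-523/25, -997/50)
T6 rotate counter-clockwise with cos θ = 8/17, sin θ = -15/17: (233/25, 437/50) → (10283/850, -1747/425); (-77/5, -139/5) → (-2701/85, 43/85); (353/25, 496/25) → (10264/425, -1327/425); (719/25, 1091/50) → (27869/850, -6421/425); (-523/25, -997/50) → (-23323/850, 3857/425)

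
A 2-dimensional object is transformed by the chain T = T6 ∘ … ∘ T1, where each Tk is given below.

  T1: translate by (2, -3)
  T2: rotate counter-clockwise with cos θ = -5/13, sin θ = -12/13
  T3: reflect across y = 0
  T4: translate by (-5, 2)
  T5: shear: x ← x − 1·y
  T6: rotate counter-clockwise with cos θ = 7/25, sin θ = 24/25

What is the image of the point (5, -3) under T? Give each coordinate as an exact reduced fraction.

T(p) = (-3684/325, -5488/325)

T1 translate by (2, -3): (5, -3) → (7, -6)
T2 rotate counter-clockwise with cos θ = -5/13, sin θ = -12/13: (7, -6) → (-107/13, -54/13)
T3 reflect across y = 0: (-107/13, -54/13) → (-107/13, 54/13)
T4 translate by (-5, 2): (-107/13, 54/13) → (-172/13, 80/13)
T5 shear: x ← x − 1·y: (-172/13, 80/13) → (-252/13, 80/13)
T6 rotate counter-clockwise with cos θ = 7/25, sin θ = 24/25: (-252/13, 80/13) → (-3684/325, -5488/325)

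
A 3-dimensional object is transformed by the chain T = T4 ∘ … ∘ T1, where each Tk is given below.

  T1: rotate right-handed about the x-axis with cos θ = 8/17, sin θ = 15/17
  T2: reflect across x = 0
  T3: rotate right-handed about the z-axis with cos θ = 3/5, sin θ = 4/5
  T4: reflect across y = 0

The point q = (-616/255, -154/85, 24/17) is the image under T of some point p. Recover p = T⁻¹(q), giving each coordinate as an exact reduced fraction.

p = (0, 8/3, -2)

T1 = [1 0 0 0; 0 8/17 -15/17 0; 0 15/17 8/17 0; 0 0 0 1]
T2·T1 = [-1 0 0 0; 0 8/17 -15/17 0; 0 15/17 8/17 0; 0 0 0 1]
T3·…·T1 = [-3/5 -32/85 12/17 0; -4/5 24/85 -9/17 0; 0 15/17 8/17 0; 0 0 0 1]
T4·…·T1 = [-3/5 -32/85 12/17 0; 4/5 -24/85 9/17 0; 0 15/17 8/17 0; 0 0 0 1]
det M = 1; M⁻¹ = [-3/5 4/5 0 0; -32/85 -24/85 15/17 0; 12/17 9/17 8/17 0; 0 0 0 1]
M⁻¹ · (-616/255, -154/85, 24/17)ᵀ = (0, 8/3, -2)ᵀ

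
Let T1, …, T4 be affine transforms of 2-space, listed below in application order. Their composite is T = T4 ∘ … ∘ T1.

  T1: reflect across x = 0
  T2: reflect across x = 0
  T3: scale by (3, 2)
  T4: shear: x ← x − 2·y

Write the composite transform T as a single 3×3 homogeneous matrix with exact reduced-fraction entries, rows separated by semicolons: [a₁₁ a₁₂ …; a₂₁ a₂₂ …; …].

T1 = [-1 0 0; 0 1 0; 0 0 1]
T2·T1 = [1 0 0; 0 1 0; 0 0 1]
T3·…·T1 = [3 0 0; 0 2 0; 0 0 1]
T4·…·T1 = [3 -4 0; 0 2 0; 0 0 1]

T = [3 -4 0; 0 2 0; 0 0 1]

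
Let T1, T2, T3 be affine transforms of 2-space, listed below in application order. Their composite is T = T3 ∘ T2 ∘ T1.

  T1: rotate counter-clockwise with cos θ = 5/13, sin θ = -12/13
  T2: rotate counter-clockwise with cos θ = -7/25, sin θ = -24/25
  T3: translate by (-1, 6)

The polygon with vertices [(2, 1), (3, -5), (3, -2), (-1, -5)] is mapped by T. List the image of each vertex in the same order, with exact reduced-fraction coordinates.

image vertices: (-187/65, 311/65), (-1474/325, 3457/325), (-1366/325, 2488/325), (-14/25, 277/25)

T1 rotate counter-clockwise with cos θ = 5/13, sin θ = -12/13: (2, 1) → (22/13, -19/13); (3, -5) → (-45/13, -61/13); (3, -2) → (-9/13, -46/13); (-1, -5) → (-5, -1)
T2 rotate counter-clockwise with cos θ = -7/25, sin θ = -24/25: (22/13, -19/13) → (-122/65, -79/65); (-45/13, -61/13) → (-1149/325, 1507/325); (-9/13, -46/13) → (-1041/325, 538/325); (-5, -1) → (11/25, 127/25)
T3 translate by (-1, 6): (-122/65, -79/65) → (-187/65, 311/65); (-1149/325, 1507/325) → (-1474/325, 3457/325); (-1041/325, 538/325) → (-1366/325, 2488/325); (11/25, 127/25) → (-14/25, 277/25)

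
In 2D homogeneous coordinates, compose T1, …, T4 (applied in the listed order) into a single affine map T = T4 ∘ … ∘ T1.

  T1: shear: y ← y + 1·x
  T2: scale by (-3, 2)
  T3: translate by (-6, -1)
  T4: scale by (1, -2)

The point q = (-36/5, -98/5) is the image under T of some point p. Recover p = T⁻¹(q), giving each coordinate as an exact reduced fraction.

T1 = [1 0 0; 1 1 0; 0 0 1]
T2·T1 = [-3 0 0; 2 2 0; 0 0 1]
T3·…·T1 = [-3 0 -6; 2 2 -1; 0 0 1]
T4·…·T1 = [-3 0 -6; -4 -4 2; 0 0 1]
det M = 12; M⁻¹ = [-1/3 0 -2; 1/3 -1/4 5/2; 0 0 1]
M⁻¹ · (-36/5, -98/5)ᵀ = (2/5, 5)ᵀ

p = (2/5, 5)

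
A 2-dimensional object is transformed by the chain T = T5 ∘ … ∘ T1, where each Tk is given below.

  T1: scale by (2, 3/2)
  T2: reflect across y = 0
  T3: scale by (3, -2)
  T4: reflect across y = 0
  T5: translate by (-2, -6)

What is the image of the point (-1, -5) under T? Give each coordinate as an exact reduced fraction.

T1 scale by (2, 3/2): (-1, -5) → (-2, -15/2)
T2 reflect across y = 0: (-2, -15/2) → (-2, 15/2)
T3 scale by (3, -2): (-2, 15/2) → (-6, -15)
T4 reflect across y = 0: (-6, -15) → (-6, 15)
T5 translate by (-2, -6): (-6, 15) → (-8, 9)

T(p) = (-8, 9)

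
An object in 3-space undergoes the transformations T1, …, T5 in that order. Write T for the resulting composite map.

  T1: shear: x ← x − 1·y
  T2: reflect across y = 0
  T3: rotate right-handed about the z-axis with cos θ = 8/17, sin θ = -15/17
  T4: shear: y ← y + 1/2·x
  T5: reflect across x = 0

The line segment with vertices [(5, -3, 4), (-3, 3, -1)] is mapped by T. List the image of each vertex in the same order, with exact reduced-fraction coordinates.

image vertices: (-109/17, -83/34, 4), (93/17, 39/34, -1)

T1 shear: x ← x − 1·y: (5, -3, 4) → (8, -3, 4); (-3, 3, -1) → (-6, 3, -1)
T2 reflect across y = 0: (8, -3, 4) → (8, 3, 4); (-6, 3, -1) → (-6, -3, -1)
T3 rotate right-handed about the z-axis with cos θ = 8/17, sin θ = -15/17: (8, 3, 4) → (109/17, -96/17, 4); (-6, -3, -1) → (-93/17, 66/17, -1)
T4 shear: y ← y + 1/2·x: (109/17, -96/17, 4) → (109/17, -83/34, 4); (-93/17, 66/17, -1) → (-93/17, 39/34, -1)
T5 reflect across x = 0: (109/17, -83/34, 4) → (-109/17, -83/34, 4); (-93/17, 39/34, -1) → (93/17, 39/34, -1)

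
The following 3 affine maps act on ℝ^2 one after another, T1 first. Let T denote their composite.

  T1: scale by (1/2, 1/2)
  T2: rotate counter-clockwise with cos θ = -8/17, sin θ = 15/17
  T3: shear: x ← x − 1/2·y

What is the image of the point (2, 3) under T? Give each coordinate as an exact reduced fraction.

T1 scale by (1/2, 1/2): (2, 3) → (1, 3/2)
T2 rotate counter-clockwise with cos θ = -8/17, sin θ = 15/17: (1, 3/2) → (-61/34, 3/17)
T3 shear: x ← x − 1/2·y: (-61/34, 3/17) → (-32/17, 3/17)

T(p) = (-32/17, 3/17)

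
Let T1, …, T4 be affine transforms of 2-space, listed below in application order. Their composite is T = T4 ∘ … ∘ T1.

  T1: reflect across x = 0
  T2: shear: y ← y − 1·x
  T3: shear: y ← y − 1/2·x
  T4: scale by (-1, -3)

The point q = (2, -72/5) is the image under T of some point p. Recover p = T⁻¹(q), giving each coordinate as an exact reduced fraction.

T1 = [-1 0 0; 0 1 0; 0 0 1]
T2·T1 = [-1 0 0; 1 1 0; 0 0 1]
T3·…·T1 = [-1 0 0; 3/2 1 0; 0 0 1]
T4·…·T1 = [1 0 0; -9/2 -3 0; 0 0 1]
det M = -3; M⁻¹ = [1 0 0; -3/2 -1/3 0; 0 0 1]
M⁻¹ · (2, -72/5)ᵀ = (2, 9/5)ᵀ

p = (2, 9/5)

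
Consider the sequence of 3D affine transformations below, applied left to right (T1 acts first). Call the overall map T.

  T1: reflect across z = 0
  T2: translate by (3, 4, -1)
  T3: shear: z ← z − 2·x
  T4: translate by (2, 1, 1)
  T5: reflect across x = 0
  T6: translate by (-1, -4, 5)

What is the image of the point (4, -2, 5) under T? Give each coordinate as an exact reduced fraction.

T(p) = (-10, -1, -14)

T1 reflect across z = 0: (4, -2, 5) → (4, -2, -5)
T2 translate by (3, 4, -1): (4, -2, -5) → (7, 2, -6)
T3 shear: z ← z − 2·x: (7, 2, -6) → (7, 2, -20)
T4 translate by (2, 1, 1): (7, 2, -20) → (9, 3, -19)
T5 reflect across x = 0: (9, 3, -19) → (-9, 3, -19)
T6 translate by (-1, -4, 5): (-9, 3, -19) → (-10, -1, -14)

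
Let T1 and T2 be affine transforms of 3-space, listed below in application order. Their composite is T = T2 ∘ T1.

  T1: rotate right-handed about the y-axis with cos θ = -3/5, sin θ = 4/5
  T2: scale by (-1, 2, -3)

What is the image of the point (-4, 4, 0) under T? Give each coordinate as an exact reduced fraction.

T(p) = (-12/5, 8, -48/5)

T1 rotate right-handed about the y-axis with cos θ = -3/5, sin θ = 4/5: (-4, 4, 0) → (12/5, 4, 16/5)
T2 scale by (-1, 2, -3): (12/5, 4, 16/5) → (-12/5, 8, -48/5)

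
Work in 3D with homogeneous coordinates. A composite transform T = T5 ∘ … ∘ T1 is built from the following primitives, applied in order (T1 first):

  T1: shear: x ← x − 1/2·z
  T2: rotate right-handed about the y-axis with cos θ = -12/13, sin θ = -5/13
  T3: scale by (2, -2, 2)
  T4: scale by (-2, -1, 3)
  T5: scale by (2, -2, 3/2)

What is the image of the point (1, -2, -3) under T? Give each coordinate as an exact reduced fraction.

T1 shear: x ← x − 1/2·z: (1, -2, -3) → (5/2, -2, -3)
T2 rotate right-handed about the y-axis with cos θ = -12/13, sin θ = -5/13: (5/2, -2, -3) → (-15/13, -2, 97/26)
T3 scale by (2, -2, 2): (-15/13, -2, 97/26) → (-30/13, 4, 97/13)
T4 scale by (-2, -1, 3): (-30/13, 4, 97/13) → (60/13, -4, 291/13)
T5 scale by (2, -2, 3/2): (60/13, -4, 291/13) → (120/13, 8, 873/26)

T(p) = (120/13, 8, 873/26)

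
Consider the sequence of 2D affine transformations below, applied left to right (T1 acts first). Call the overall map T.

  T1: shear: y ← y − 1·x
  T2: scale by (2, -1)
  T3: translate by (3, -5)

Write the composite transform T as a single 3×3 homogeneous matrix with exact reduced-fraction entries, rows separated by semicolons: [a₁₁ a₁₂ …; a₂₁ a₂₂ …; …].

T1 = [1 0 0; -1 1 0; 0 0 1]
T2·T1 = [2 0 0; 1 -1 0; 0 0 1]
T3·…·T1 = [2 0 3; 1 -1 -5; 0 0 1]

T = [2 0 3; 1 -1 -5; 0 0 1]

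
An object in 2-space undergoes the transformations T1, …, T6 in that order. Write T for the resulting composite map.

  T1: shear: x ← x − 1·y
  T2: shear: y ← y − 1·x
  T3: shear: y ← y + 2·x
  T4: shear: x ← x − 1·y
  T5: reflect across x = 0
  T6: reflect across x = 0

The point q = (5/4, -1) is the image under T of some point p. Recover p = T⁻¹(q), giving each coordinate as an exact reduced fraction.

p = (-1, -5/4)

T1 = [1 -1 0; 0 1 0; 0 0 1]
T2·T1 = [1 -1 0; -1 2 0; 0 0 1]
T3·…·T1 = [1 -1 0; 1 0 0; 0 0 1]
T4·…·T1 = [0 -1 0; 1 0 0; 0 0 1]
T5·…·T1 = [0 1 0; 1 0 0; 0 0 1]
T6·…·T1 = [0 -1 0; 1 0 0; 0 0 1]
det M = 1; M⁻¹ = [0 1 0; -1 0 0; 0 0 1]
M⁻¹ · (5/4, -1)ᵀ = (-1, -5/4)ᵀ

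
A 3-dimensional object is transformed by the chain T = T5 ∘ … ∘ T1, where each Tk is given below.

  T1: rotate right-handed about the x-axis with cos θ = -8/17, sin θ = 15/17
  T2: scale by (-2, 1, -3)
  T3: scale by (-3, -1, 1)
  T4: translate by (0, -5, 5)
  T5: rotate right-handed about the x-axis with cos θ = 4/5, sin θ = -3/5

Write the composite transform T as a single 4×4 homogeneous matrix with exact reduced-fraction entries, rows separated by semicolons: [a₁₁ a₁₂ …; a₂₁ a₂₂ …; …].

T = [6 0 0 0; 0 -103/85 132/85 -1; 0 -12/5 3/5 7; 0 0 0 1]

T1 = [1 0 0 0; 0 -8/17 -15/17 0; 0 15/17 -8/17 0; 0 0 0 1]
T2·T1 = [-2 0 0 0; 0 -8/17 -15/17 0; 0 -45/17 24/17 0; 0 0 0 1]
T3·…·T1 = [6 0 0 0; 0 8/17 15/17 0; 0 -45/17 24/17 0; 0 0 0 1]
T4·…·T1 = [6 0 0 0; 0 8/17 15/17 -5; 0 -45/17 24/17 5; 0 0 0 1]
T5·…·T1 = [6 0 0 0; 0 -103/85 132/85 -1; 0 -12/5 3/5 7; 0 0 0 1]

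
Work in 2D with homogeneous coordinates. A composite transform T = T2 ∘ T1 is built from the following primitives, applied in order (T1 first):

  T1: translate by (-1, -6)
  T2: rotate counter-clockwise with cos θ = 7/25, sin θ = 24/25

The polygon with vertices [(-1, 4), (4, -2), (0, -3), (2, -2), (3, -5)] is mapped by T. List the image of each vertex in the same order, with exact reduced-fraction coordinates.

image vertices: (34/25, -62/25), (213/25, 16/25), (209/25, -87/25), (199/25, -32/25), (278/25, -29/25)

T1 translate by (-1, -6): (-1, 4) → (-2, -2); (4, -2) → (3, -8); (0, -3) → (-1, -9); (2, -2) → (1, -8); (3, -5) → (2, -11)
T2 rotate counter-clockwise with cos θ = 7/25, sin θ = 24/25: (-2, -2) → (34/25, -62/25); (3, -8) → (213/25, 16/25); (-1, -9) → (209/25, -87/25); (1, -8) → (199/25, -32/25); (2, -11) → (278/25, -29/25)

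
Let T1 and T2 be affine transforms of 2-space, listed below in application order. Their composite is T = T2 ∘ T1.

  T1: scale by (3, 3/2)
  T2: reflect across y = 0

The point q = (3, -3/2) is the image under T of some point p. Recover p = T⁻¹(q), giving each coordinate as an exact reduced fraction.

T1 = [3 0 0; 0 3/2 0; 0 0 1]
T2·T1 = [3 0 0; 0 -3/2 0; 0 0 1]
det M = -9/2; M⁻¹ = [1/3 0 0; 0 -2/3 0; 0 0 1]
M⁻¹ · (3, -3/2)ᵀ = (1, 1)ᵀ

p = (1, 1)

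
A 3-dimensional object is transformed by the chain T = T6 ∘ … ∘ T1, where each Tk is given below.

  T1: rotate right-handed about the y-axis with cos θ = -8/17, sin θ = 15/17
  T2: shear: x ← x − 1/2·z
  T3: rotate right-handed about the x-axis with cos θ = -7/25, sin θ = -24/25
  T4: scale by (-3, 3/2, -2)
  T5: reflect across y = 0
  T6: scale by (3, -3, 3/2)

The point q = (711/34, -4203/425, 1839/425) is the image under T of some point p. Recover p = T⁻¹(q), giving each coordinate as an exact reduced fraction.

p = (3, 2, -2)

T1 = [-8/17 0 15/17 0; 0 1 0 0; -15/17 0 -8/17 0; 0 0 0 1]
T2·T1 = [-1/34 0 19/17 0; 0 1 0 0; -15/17 0 -8/17 0; 0 0 0 1]
T3·…·T1 = [-1/34 0 19/17 0; -72/85 -7/25 -192/425 0; 21/85 -24/25 56/425 0; 0 0 0 1]
T4·…·T1 = [3/34 0 -57/17 0; -108/85 -21/50 -288/425 0; -42/85 48/25 -112/425 0; 0 0 0 1]
T5·…·T1 = [3/34 0 -57/17 0; 108/85 21/50 288/425 0; -42/85 48/25 -112/425 0; 0 0 0 1]
T6·…·T1 = [9/34 0 -171/17 0; -324/85 -63/50 -864/425 0; -63/85 72/25 -168/425 0; 0 0 0 1]
det M = 243/2; M⁻¹ = [8/153 -304/1275 -133/1275 0; 0 -14/225 8/25 0; -5/51 -8/1275 -7/2550 0; 0 0 0 1]
M⁻¹ · (711/34, -4203/425, 1839/425)ᵀ = (3, 2, -2)ᵀ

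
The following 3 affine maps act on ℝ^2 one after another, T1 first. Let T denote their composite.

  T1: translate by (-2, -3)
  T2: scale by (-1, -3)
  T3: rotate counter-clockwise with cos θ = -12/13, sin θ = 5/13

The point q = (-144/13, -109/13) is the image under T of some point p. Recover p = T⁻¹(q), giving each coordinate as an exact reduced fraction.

p = (-5, -1)

T1 = [1 0 -2; 0 1 -3; 0 0 1]
T2·T1 = [-1 0 2; 0 -3 9; 0 0 1]
T3·…·T1 = [12/13 15/13 -69/13; -5/13 36/13 -98/13; 0 0 1]
det M = 3; M⁻¹ = [12/13 -5/13 2; 5/39 4/13 3; 0 0 1]
M⁻¹ · (-144/13, -109/13)ᵀ = (-5, -1)ᵀ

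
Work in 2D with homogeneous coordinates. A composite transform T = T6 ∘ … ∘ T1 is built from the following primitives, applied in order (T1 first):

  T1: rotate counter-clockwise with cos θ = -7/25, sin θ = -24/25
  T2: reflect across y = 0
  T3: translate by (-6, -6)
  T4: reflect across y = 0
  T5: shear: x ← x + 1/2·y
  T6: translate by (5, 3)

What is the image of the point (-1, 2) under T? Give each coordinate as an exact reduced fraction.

T(p) = (22/5, 47/5)

T1 rotate counter-clockwise with cos θ = -7/25, sin θ = -24/25: (-1, 2) → (11/5, 2/5)
T2 reflect across y = 0: (11/5, 2/5) → (11/5, -2/5)
T3 translate by (-6, -6): (11/5, -2/5) → (-19/5, -32/5)
T4 reflect across y = 0: (-19/5, -32/5) → (-19/5, 32/5)
T5 shear: x ← x + 1/2·y: (-19/5, 32/5) → (-3/5, 32/5)
T6 translate by (5, 3): (-3/5, 32/5) → (22/5, 47/5)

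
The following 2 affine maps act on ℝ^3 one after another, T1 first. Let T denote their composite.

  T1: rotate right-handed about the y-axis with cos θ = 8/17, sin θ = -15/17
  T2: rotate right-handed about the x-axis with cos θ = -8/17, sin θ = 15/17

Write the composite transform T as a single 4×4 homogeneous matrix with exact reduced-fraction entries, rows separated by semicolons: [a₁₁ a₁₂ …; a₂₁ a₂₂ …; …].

T1 = [8/17 0 -15/17 0; 0 1 0 0; 15/17 0 8/17 0; 0 0 0 1]
T2·T1 = [8/17 0 -15/17 0; -225/289 -8/17 -120/289 0; -120/289 15/17 -64/289 0; 0 0 0 1]

T = [8/17 0 -15/17 0; -225/289 -8/17 -120/289 0; -120/289 15/17 -64/289 0; 0 0 0 1]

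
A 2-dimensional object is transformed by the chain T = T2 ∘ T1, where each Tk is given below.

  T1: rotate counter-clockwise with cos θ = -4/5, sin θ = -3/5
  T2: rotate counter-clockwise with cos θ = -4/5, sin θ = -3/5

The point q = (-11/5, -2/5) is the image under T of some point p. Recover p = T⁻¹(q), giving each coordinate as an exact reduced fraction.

p = (-1, 2)

T1 = [-4/5 3/5 0; -3/5 -4/5 0; 0 0 1]
T2·T1 = [7/25 -24/25 0; 24/25 7/25 0; 0 0 1]
det M = 1; M⁻¹ = [7/25 24/25 0; -24/25 7/25 0; 0 0 1]
M⁻¹ · (-11/5, -2/5)ᵀ = (-1, 2)ᵀ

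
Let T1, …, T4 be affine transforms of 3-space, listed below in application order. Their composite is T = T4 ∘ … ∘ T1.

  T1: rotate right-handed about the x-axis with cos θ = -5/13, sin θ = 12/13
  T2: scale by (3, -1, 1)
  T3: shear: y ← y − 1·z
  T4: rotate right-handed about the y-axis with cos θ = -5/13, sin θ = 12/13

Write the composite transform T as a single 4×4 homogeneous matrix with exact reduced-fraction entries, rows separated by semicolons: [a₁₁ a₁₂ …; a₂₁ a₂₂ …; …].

T1 = [1 0 0 0; 0 -5/13 -12/13 0; 0 12/13 -5/13 0; 0 0 0 1]
T2·T1 = [3 0 0 0; 0 5/13 12/13 0; 0 12/13 -5/13 0; 0 0 0 1]
T3·…·T1 = [3 0 0 0; 0 -7/13 17/13 0; 0 12/13 -5/13 0; 0 0 0 1]
T4·…·T1 = [-15/13 144/169 -60/169 0; 0 -7/13 17/13 0; -36/13 -60/169 25/169 0; 0 0 0 1]

T = [-15/13 144/169 -60/169 0; 0 -7/13 17/13 0; -36/13 -60/169 25/169 0; 0 0 0 1]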